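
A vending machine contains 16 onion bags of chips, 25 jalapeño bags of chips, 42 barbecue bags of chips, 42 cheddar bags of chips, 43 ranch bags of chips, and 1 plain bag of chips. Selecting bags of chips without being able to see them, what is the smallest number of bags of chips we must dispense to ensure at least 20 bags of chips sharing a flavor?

Treat the 6 flavors as pigeonholes.
In the worst case we take at most 19 of each flavor, but all 16 onion and all 1 plain (fewer than 19), giving 16 + 19 + 19 + 19 + 19 + 1 = 93.
One more bag of chips then forces some flavor to 20, so 93 + 1 = 94.

94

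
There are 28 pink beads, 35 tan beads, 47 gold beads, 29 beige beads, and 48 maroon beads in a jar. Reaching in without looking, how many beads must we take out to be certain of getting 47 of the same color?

In the worst case we take at most 46 of each color, but all 28 pink, all 35 tan, and all 29 beige (fewer than 46), giving 28 + 35 + 46 + 29 + 46 = 184.
One more bead then forces some color to 47, so 184 + 1 = 185.

185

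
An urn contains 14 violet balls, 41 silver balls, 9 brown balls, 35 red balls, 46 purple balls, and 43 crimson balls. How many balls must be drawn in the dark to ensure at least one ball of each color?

180

The hardest color to obtain is brown: we could draw every other ball first — 188 − 9 = 179 balls — without a single brown one.
The next draw must be brown, so 179 + 1 = 180.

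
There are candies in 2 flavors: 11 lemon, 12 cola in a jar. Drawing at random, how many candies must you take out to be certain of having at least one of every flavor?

The hardest flavor to obtain is lemon: we could draw every other candy first — 23 − 11 = 12 candies — without a single lemon one.
The next draw must be lemon, so 12 + 1 = 13.

13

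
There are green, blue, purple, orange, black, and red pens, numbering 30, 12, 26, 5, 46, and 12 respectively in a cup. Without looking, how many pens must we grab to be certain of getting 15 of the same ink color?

72

Treat the 6 ink colors as pigeonholes.
In the worst case we take at most 14 of each ink color, but all 12 blue, all 5 orange, and all 12 red (fewer than 14), giving 14 + 12 + 14 + 5 + 14 + 12 = 71.
One more pen then forces some ink color to 15, so 71 + 1 = 72.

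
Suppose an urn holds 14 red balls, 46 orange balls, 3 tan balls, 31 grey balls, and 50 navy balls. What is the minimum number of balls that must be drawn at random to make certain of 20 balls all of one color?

Treat the 5 colors as pigeonholes.
In the worst case we take at most 19 of each color, but all 14 red and all 3 tan (fewer than 19), giving 14 + 19 + 3 + 19 + 19 = 74.
One more ball then forces some color to 20, so 74 + 1 = 75.

75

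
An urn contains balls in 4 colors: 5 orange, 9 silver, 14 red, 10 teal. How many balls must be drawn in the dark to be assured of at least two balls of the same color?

5

Treat the 4 colors as pigeonholes.
The worst case takes 1 ball of each color without reaching 2 of any: 4 × 1 = 4.
The next ball must bring some color to 2, so 4 + 1 = 5.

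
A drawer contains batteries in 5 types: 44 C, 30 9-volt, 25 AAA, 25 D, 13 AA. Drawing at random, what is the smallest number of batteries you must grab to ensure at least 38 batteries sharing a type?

In the worst case we take at most 37 of each type, but all 30 9-volt, all 25 AAA, all 25 D, and all 13 AA (fewer than 37), giving 37 + 30 + 25 + 25 + 13 = 130.
One more battery then forces some type to 38, so 130 + 1 = 131.

131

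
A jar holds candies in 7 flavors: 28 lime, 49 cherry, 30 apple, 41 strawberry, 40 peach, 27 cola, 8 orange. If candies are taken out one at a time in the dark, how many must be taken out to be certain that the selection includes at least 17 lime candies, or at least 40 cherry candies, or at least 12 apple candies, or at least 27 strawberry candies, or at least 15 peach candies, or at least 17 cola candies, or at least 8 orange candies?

130

The worst case stops just short of every target: 16 lime, 39 cherry, 11 apple, 26 strawberry, 14 peach, 16 cola, 7 orange — 16 + 39 + 11 + 26 + 14 + 16 + 7 = 129 candies.
One more candy must push some flavor to its target, so 129 + 1 = 130.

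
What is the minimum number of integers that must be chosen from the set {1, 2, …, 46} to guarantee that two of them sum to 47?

24

Partition {1, …, 46} into 23 pairs: {1,46}, {2,45}, …, {23,24}.
Choosing 23 integers — say the integers 1 through 23 — takes one from each pair and avoids the property.
Choosing 24 forces two into the same pair by pigeonhole, and those sum to 47. So 24.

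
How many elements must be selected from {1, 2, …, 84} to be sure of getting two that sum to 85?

Partition {1, …, 84} into 42 pairs: {1,84}, {2,83}, …, {42,43}.
Choosing 42 integers — say the integers 1 through 42 — takes one from each pair and avoids the property.
Choosing 43 forces two into the same pair by pigeonhole, and those sum to 85. So 43.

43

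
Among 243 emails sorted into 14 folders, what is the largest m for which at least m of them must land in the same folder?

If each of the 14 folders held at most 17, the total would be at most 14 × 17 = 238 < 243, a contradiction.
So at least one holds ⌈243/14⌉ = 18.

18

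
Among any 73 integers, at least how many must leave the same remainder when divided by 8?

10

If each of the 8 residue classes modulo 8 held at most 9, the total would be at most 8 × 9 = 72 < 73, a contradiction.
So at least one holds ⌈73/8⌉ = 10.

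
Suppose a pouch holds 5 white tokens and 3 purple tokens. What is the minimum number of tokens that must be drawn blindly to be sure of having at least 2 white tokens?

5

To avoid white tokens as long as possible, exhaust the other 1 color first.
The worst case draws every non-white token first: 3.
The next 2 draws are then forced to be white, giving 3 + 2 = 5.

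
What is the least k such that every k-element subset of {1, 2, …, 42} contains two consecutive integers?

Partition {1, …, 42} into 21 pairs: {1,2}, {3,4}, …, {41,42}.
Choosing 21 integers — say the 21 even numbers 2, 4, …, 42 — takes one from each pair and avoids the property.
Choosing 22 forces two into the same pair by pigeonhole, and those are consecutive. So 22.

22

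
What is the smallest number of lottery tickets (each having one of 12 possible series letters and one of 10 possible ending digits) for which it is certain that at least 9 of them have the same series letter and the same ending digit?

There are 12 × 10 = 120 (series letter, ending digit) combinations acting as pigeonholes.
With 120 × 8 = 960 lottery tickets we could place exactly 8 in each, with no (series letter, ending digit) pair reaching 9.
One more forces some (series letter, ending digit) pair to hold 9, so 960 + 1 = 961.

961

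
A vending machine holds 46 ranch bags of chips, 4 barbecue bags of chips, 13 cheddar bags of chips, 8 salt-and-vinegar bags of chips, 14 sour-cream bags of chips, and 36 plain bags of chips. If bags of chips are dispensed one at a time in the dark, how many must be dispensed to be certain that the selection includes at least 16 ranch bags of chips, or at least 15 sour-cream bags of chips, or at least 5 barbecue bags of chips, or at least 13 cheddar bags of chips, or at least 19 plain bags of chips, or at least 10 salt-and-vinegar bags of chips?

72

The worst case stops just short of every target: 15 ranch, 4 barbecue, 12 cheddar, all 8 salt-and-vinegar, 14 sour-cream, 18 plain — 15 + 4 + 12 + 8 + 14 + 18 = 71 bags of chips.
One more bag of chips must push some flavor to its target, so 71 + 1 = 72.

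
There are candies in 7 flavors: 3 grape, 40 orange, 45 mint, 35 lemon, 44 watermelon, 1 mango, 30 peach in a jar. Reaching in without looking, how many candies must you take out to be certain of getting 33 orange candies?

191

The worst case draws every non-orange candy first: 3 + 45 + 35 + 44 + 1 + 30 = 158.
The next 33 draws are then forced to be orange, giving 158 + 33 = 191.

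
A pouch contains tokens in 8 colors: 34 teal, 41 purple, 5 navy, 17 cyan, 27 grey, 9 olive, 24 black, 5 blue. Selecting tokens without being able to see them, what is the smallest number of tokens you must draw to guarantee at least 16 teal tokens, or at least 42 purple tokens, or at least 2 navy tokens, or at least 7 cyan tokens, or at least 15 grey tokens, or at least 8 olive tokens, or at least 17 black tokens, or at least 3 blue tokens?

103

The worst case stops just short of every target: 15 teal, 41 purple, 1 navy, 6 cyan, 14 grey, 7 olive, 16 black, 2 blue — 15 + 41 + 1 + 6 + 14 + 7 + 16 + 2 = 102 tokens.
One more token must push some color to its target, so 102 + 1 = 103.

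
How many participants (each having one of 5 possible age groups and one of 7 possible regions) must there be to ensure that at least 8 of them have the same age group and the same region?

246

There are 5 × 7 = 35 (age group, region) combinations acting as pigeonholes.
With 35 × 7 = 245 participants we could place exactly 7 in each, with no (age group, region) pair reaching 8.
One more forces some (age group, region) pair to hold 8, so 245 + 1 = 246.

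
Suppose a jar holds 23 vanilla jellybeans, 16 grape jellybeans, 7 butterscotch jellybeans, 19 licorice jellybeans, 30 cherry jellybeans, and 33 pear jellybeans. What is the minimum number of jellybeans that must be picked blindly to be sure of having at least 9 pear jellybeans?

104

The worst case draws every non-pear jellybean first: 23 + 16 + 7 + 19 + 30 = 95.
The next 9 draws are then forced to be pear, giving 95 + 9 = 104.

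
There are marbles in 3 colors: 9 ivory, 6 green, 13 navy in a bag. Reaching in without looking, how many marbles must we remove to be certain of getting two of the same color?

4

Treat the 3 colors as pigeonholes.
The worst case takes 1 marble of each color without reaching 2 of any: 3 × 1 = 3.
The next marble must bring some color to 2, so 3 + 1 = 4.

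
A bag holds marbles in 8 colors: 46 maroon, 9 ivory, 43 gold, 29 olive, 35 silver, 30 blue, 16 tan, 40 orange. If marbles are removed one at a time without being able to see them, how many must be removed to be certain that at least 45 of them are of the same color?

247

Treat the 8 colors as pigeonholes.
In the worst case we take at most 44 of each color, but all 9 ivory, all 43 gold, all 29 olive, all 35 silver, all 30 blue, all 16 tan, and all 40 orange (fewer than 44), giving 44 + 9 + 43 + 29 + 35 + 30 + 16 + 40 = 246.
One more marble then forces some color to 45, so 246 + 1 = 247.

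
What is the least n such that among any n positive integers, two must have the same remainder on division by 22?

23

Two integers differ by a multiple of 22 exactly when they share a remainder mod 22.
There are 22 residue classes mod 22, so 22 integers can all lie in distinct classes.
One more integer must repeat a residue, giving a difference divisible by 22. So n = 22 + 1 = 23.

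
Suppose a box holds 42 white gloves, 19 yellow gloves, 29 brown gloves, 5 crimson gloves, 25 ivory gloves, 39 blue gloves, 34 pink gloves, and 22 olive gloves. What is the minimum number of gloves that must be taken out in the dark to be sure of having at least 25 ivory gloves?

215

To avoid ivory gloves as long as possible, exhaust the other 7 colors first.
The worst case draws every non-ivory glove first: 42 + 19 + 29 + 5 + 39 + 34 + 22 = 190.
The next 25 draws are then forced to be ivory, giving 190 + 25 = 215.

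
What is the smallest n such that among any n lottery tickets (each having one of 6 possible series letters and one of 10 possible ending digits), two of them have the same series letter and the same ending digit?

61

There are 6 × 10 = 60 (series letter, ending digit) combinations acting as pigeonholes.
With 60 lottery tickets we could place one in each, avoiding any repeat.
One more forces some (series letter, ending digit) pair to hold 2, so 60 + 1 = 61.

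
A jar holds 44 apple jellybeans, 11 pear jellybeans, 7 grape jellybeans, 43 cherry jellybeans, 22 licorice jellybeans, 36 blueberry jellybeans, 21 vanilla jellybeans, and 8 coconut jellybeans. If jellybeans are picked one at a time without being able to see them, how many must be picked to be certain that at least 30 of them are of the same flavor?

157

Treat the 8 flavors as pigeonholes.
In the worst case we take at most 29 of each flavor, but all 11 pear, all 7 grape, all 22 licorice, all 21 vanilla, and all 8 coconut (fewer than 29), giving 29 + 11 + 7 + 29 + 22 + 29 + 21 + 8 = 156.
One more jellybean then forces some flavor to 30, so 156 + 1 = 157.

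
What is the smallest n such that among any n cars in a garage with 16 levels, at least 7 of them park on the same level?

97

There are 16 levels acting as pigeonholes.
With 16 × 6 = 96 cars we could place exactly 6 in each, with no class reaching 7.
One more forces some class to hold 7, so 96 + 1 = 97.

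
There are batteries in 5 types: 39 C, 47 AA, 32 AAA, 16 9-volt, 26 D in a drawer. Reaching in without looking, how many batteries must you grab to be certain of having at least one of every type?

The hardest type to obtain is 9-volt: we could draw every other battery first — 160 − 16 = 144 batteries — without a single 9-volt one.
The next draw must be 9-volt, so 144 + 1 = 145.

145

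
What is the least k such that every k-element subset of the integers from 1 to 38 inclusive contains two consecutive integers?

20

Partition {1, …, 38} into 19 pairs: {1,2}, {3,4}, …, {37,38}.
Choosing 19 integers — say the 19 even numbers 2, 4, …, 38 — takes one from each pair and avoids the property.
Choosing 20 forces two into the same pair by pigeonhole, and those are consecutive. So 20.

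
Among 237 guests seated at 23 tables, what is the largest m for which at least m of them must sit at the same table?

11

The 237 guests fall into 23 tables.
If each of the 23 tables held at most 10, the total would be at most 23 × 10 = 230 < 237, a contradiction.
So at least one holds ⌈237/23⌉ = 11.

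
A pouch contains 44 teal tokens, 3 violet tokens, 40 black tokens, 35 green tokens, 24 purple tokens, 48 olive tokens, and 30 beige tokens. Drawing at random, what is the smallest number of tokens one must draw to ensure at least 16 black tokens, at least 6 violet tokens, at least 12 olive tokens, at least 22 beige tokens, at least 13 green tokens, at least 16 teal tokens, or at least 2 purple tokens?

79

Each of the 7 colors has its own threshold; avoid all of them simultaneously.
The worst case stops just short of every target: 15 teal, all 3 violet, 15 black, 12 green, 1 purple, 11 olive, 21 beige — 15 + 3 + 15 + 12 + 1 + 11 + 21 = 78 tokens.
One more token must push some color to its target, so 78 + 1 = 79.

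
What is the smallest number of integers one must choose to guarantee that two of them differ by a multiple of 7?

8

Use the pigeonhole principle on residue classes: two integers differ by a multiple of 7 exactly when they share a remainder mod 7.
There are 7 residue classes mod 7, so 7 integers can all lie in distinct classes.
One more integer must repeat a residue, giving a difference divisible by 7. So n = 7 + 1 = 8.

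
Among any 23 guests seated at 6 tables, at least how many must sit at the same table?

The 23 guests fall into 6 tables.
If each of the 6 tables held at most 3, the total would be at most 6 × 3 = 18 < 23, a contradiction.
So at least one holds ⌈23/6⌉ = 4.

4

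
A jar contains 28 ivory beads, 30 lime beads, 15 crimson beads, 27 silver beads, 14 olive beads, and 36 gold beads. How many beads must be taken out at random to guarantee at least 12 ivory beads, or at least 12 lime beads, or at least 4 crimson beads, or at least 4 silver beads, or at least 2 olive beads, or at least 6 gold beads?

The worst case stops just short of every target: 11 ivory, 11 lime, 3 crimson, 3 silver, 1 olive, 5 gold — 11 + 11 + 3 + 3 + 1 + 5 = 34 beads.
One more bead must push some color to its target, so 34 + 1 = 35.

35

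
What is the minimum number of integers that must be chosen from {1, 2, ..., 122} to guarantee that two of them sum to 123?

Partition {1, …, 122} into 61 pairs: {1,122}, {2,121}, …, {61,62}.
Choosing 61 integers — say the integers 1 through 61 — takes one from each pair and avoids the property.
Choosing 62 forces two into the same pair by pigeonhole, and those sum to 123. So 62.

62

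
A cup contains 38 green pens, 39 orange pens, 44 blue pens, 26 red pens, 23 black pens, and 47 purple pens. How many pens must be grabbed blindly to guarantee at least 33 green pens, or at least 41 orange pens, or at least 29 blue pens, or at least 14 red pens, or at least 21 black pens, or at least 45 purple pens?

177

The worst case stops just short of every target: 32 green, all 39 orange, 28 blue, 13 red, 20 black, 44 purple — 32 + 39 + 28 + 13 + 20 + 44 = 176 pens.
One more pen must push some ink color to its target, so 176 + 1 = 177.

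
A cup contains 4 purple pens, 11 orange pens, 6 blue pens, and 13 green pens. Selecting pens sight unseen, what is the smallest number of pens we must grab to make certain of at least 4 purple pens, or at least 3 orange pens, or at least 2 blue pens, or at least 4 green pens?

10

The worst case stops just short of every target: 3 purple, 2 orange, 1 blue, 3 green — 3 + 2 + 1 + 3 = 9 pens.
One more pen must push some ink color to its target, so 9 + 1 = 10.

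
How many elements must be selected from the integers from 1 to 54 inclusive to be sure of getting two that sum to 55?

Partition {1, …, 54} into 27 pairs: {1,54}, {2,53}, …, {27,28}.
Choosing 27 integers — say the integers 1 through 27 — takes one from each pair and avoids the property.
Choosing 28 forces two into the same pair by pigeonhole, and those sum to 55. So 28.

28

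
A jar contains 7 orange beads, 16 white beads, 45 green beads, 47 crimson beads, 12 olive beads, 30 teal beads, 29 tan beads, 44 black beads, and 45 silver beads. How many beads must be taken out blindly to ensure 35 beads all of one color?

231

Treat the 9 colors as pigeonholes.
In the worst case we take at most 34 of each color, but all 7 orange, all 16 white, all 12 olive, all 30 teal, and all 29 tan (fewer than 34), giving 7 + 16 + 34 + 34 + 12 + 30 + 29 + 34 + 34 = 230.
One more bead then forces some color to 35, so 230 + 1 = 231.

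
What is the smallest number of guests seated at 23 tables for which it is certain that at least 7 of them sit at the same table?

There are 23 tables acting as pigeonholes.
With 23 × 6 = 138 guests we could place exactly 6 in each, with no class reaching 7.
One more forces some class to hold 7, so 138 + 1 = 139.

139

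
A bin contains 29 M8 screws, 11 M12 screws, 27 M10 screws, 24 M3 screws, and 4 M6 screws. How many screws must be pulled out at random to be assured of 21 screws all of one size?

In the worst case we take at most 20 of each size, but all 11 M12 and all 4 M6 (fewer than 20), giving 20 + 11 + 20 + 20 + 4 = 75.
One more screw then forces some size to 21, so 75 + 1 = 76.

76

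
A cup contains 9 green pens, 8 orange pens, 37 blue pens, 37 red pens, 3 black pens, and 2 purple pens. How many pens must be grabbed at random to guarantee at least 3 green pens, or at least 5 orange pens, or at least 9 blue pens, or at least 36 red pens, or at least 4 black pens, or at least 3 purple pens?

Each of the 6 ink colors has its own threshold; avoid all of them simultaneously.
The worst case stops just short of every target: 2 green, 4 orange, 8 blue, 35 red, 3 black, 2 purple — 2 + 4 + 8 + 35 + 3 + 2 = 54 pens.
One more pen must push some ink color to its target, so 54 + 1 = 55.

55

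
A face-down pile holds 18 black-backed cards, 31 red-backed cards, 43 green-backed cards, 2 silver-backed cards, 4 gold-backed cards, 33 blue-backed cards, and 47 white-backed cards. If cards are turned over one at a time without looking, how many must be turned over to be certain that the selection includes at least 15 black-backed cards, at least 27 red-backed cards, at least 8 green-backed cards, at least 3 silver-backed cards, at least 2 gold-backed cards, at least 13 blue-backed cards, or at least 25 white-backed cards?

87

The worst case stops just short of every target: 14 black-backed, 26 red-backed, 7 green-backed, 2 silver-backed, 1 gold-backed, 12 blue-backed, 24 white-backed — 14 + 26 + 7 + 2 + 1 + 12 + 24 = 86 cards.
One more card must push some back color to its target, so 86 + 1 = 87.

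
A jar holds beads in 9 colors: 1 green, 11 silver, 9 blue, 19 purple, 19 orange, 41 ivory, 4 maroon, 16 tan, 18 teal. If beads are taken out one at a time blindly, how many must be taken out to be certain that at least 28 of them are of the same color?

In the worst case we take at most 27 of each color, but all 1 green, all 11 silver, all 9 blue, all 19 purple, all 19 orange, all 4 maroon, all 16 tan, and all 18 teal (fewer than 27), giving 1 + 11 + 9 + 19 + 19 + 27 + 4 + 16 + 18 = 124.
One more bead then forces some color to 28, so 124 + 1 = 125.

125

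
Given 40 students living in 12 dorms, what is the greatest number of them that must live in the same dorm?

If each of the 12 dorms held at most 3, the total would be at most 12 × 3 = 36 < 40, a contradiction.
So at least one holds ⌈40/12⌉ = 4.

4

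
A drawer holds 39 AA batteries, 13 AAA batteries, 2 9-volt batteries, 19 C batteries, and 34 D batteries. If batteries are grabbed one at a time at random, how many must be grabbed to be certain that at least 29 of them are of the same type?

In the worst case we take at most 28 of each type, but all 13 AAA, all 2 9-volt, and all 19 C (fewer than 28), giving 28 + 13 + 2 + 19 + 28 = 90.
One more battery then forces some type to 29, so 90 + 1 = 91.

91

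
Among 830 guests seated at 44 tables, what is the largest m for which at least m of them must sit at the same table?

19

The 830 guests fall into 44 tables.
If each of the 44 tables held at most 18, the total would be at most 44 × 18 = 792 < 830, a contradiction.
So at least one holds ⌈830/44⌉ = 19.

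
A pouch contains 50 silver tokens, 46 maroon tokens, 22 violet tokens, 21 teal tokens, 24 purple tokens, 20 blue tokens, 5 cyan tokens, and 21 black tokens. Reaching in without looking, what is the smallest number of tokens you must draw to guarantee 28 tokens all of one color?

Treat the 8 colors as pigeonholes.
In the worst case we take at most 27 of each color, but all 22 violet, all 21 teal, all 24 purple, all 20 blue, all 5 cyan, and all 21 black (fewer than 27), giving 27 + 27 + 22 + 21 + 24 + 20 + 5 + 21 = 167.
One more token then forces some color to 28, so 167 + 1 = 168.

168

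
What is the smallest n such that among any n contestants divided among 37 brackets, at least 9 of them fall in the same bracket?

297

There are 37 brackets acting as pigeonholes.
With 37 × 8 = 296 contestants we could place exactly 8 in each, with no class reaching 9.
One more forces some class to hold 9, so 296 + 1 = 297.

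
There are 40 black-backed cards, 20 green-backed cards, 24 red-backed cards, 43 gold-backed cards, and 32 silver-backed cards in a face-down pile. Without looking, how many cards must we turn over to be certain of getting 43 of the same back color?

In the worst case we take at most 42 of each back color, but all 40 black-backed, all 20 green-backed, all 24 red-backed, and all 32 silver-backed (fewer than 42), giving 40 + 20 + 24 + 42 + 32 = 158.
One more card then forces some back color to 43, so 158 + 1 = 159.

159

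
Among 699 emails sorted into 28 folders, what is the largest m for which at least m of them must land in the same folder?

The 699 emails fall into 28 folders.
If each of the 28 folders held at most 24, the total would be at most 28 × 24 = 672 < 699, a contradiction.
So at least one holds ⌈699/28⌉ = 25.

25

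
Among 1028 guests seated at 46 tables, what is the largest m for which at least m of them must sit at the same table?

23

If each of the 46 tables held at most 22, the total would be at most 46 × 22 = 1012 < 1028, a contradiction.
So at least one holds ⌈1028/46⌉ = 23.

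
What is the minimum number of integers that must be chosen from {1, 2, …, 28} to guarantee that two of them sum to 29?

15

Partition {1, …, 28} into 14 pairs: {1,28}, {2,27}, …, {14,15}.
Choosing 14 integers — say the integers 1 through 14 — takes one from each pair and avoids the property.
Choosing 15 forces two into the same pair by pigeonhole, and those sum to 29. So 15.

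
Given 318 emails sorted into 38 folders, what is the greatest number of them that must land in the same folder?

If each of the 38 folders held at most 8, the total would be at most 38 × 8 = 304 < 318, a contradiction.
So at least one holds ⌈318/38⌉ = 9.

9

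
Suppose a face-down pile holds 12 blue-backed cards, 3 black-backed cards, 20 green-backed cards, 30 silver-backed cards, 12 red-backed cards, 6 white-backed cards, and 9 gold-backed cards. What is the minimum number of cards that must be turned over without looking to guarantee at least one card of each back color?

The hardest back color to obtain is black-backed: we could draw every other card first — 92 − 3 = 89 cards — without a single black-backed one.
The next draw must be black-backed, so 89 + 1 = 90.

90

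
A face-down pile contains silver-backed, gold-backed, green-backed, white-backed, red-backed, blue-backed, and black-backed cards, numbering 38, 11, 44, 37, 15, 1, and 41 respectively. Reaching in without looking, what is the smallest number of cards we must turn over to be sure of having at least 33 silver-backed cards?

The worst case draws every non-silver-backed card first: 11 + 44 + 37 + 15 + 1 + 41 = 149.
The next 33 draws are then forced to be silver-backed, giving 149 + 33 = 182.

182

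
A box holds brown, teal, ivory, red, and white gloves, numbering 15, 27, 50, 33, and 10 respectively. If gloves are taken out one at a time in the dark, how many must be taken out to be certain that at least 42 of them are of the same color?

Treat the 5 colors as pigeonholes.
In the worst case we take at most 41 of each color, but all 15 brown, all 27 teal, all 33 red, and all 10 white (fewer than 41), giving 15 + 27 + 41 + 33 + 10 = 126.
One more glove then forces some color to 42, so 126 + 1 = 127.

127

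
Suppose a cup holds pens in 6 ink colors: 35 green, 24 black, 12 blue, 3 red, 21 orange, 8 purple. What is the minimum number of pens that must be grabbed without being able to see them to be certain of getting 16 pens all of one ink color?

69

Treat the 6 ink colors as pigeonholes.
In the worst case we take at most 15 of each ink color, but all 12 blue, all 3 red, and all 8 purple (fewer than 15), giving 15 + 15 + 12 + 3 + 15 + 8 = 68.
One more pen then forces some ink color to 16, so 68 + 1 = 69.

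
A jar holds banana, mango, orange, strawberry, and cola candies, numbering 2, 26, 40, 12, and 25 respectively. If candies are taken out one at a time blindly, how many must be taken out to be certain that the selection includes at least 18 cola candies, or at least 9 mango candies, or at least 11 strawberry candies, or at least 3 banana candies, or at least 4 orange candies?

41

The worst case stops just short of every target: 2 banana, 8 mango, 3 orange, 10 strawberry, 17 cola — 2 + 8 + 3 + 10 + 17 = 40 candies.
One more candy must push some flavor to its target, so 40 + 1 = 41.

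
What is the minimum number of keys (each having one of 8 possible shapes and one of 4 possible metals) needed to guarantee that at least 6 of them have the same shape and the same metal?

161

There are 8 × 4 = 32 (shape, metal) combinations acting as pigeonholes.
With 32 × 5 = 160 keys we could place exactly 5 in each, with no (shape, metal) pair reaching 6.
One more forces some (shape, metal) pair to hold 6, so 160 + 1 = 161.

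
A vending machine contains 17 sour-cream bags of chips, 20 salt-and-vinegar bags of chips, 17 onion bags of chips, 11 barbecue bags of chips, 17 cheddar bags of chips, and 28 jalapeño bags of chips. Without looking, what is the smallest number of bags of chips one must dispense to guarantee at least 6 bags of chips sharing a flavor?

Treat the 6 flavors as pigeonholes.
The worst case takes 5 bags of chips of each flavor without reaching 6 of any: 6 × 5 = 30.
The next bag of chips must bring some flavor to 6, so 30 + 1 = 31.

31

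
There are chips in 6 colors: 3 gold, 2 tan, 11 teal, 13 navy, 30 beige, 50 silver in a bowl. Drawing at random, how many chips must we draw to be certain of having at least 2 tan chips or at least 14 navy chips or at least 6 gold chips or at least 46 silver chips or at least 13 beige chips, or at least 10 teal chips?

84

The worst case stops just short of every target: all 3 gold, 1 tan, 9 teal, 13 navy, 12 beige, 45 silver — 3 + 1 + 9 + 13 + 12 + 45 = 83 chips.
One more chip must push some color to its target, so 83 + 1 = 84.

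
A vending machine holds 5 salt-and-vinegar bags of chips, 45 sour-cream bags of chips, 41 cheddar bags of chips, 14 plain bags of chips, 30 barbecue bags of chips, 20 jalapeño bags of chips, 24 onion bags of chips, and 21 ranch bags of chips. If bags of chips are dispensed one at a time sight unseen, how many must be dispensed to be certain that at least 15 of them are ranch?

The worst case draws every non-ranch bag of chips first: 5 + 45 + 41 + 14 + 30 + 20 + 24 = 179.
The next 15 draws are then forced to be ranch, giving 179 + 15 = 194.

194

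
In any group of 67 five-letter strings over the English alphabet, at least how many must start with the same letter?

The 67 five-letter strings over the English alphabet fall into 26 possible first letters.
If each of the 26 possible first letters held at most 2, the total would be at most 26 × 2 = 52 < 67, a contradiction.
So at least one holds ⌈67/26⌉ = 3.

3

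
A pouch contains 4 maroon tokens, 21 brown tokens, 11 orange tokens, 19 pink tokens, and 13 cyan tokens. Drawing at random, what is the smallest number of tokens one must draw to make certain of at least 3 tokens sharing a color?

11

The worst case takes 2 tokens of each color without reaching 3 of any: 5 × 2 = 10.
The next token must bring some color to 3, so 10 + 1 = 11.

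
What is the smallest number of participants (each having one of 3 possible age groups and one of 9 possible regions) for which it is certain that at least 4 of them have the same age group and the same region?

82

There are 3 × 9 = 27 (age group, region) combinations acting as pigeonholes.
With 27 × 3 = 81 participants we could place exactly 3 in each, with no (age group, region) pair reaching 4.
One more forces some (age group, region) pair to hold 4, so 81 + 1 = 82.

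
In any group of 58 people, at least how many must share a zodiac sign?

If each of the 12 zodiac signs held at most 4, the total would be at most 12 × 4 = 48 < 58, a contradiction.
So at least one holds ⌈58/12⌉ = 5.

5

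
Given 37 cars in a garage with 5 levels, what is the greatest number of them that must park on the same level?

8

The 37 cars fall into 5 levels.
If each of the 5 levels held at most 7, the total would be at most 5 × 7 = 35 < 37, a contradiction.
So at least one holds ⌈37/5⌉ = 8.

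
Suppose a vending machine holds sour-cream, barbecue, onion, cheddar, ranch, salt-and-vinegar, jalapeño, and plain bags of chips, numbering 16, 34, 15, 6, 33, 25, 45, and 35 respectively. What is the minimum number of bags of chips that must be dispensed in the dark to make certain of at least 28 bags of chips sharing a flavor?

In the worst case we take at most 27 of each flavor, but all 16 sour-cream, all 15 onion, all 6 cheddar, and all 25 salt-and-vinegar (fewer than 27), giving 16 + 27 + 15 + 6 + 27 + 25 + 27 + 27 = 170.
One more bag of chips then forces some flavor to 28, so 170 + 1 = 171.

171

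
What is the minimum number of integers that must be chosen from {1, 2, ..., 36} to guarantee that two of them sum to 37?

19

Partition {1, …, 36} into 18 pairs: {1,36}, {2,35}, …, {18,19}.
Choosing 18 integers — say the integers 1 through 18 — takes one from each pair and avoids the property.
Choosing 19 forces two into the same pair by pigeonhole, and those sum to 37. So 19.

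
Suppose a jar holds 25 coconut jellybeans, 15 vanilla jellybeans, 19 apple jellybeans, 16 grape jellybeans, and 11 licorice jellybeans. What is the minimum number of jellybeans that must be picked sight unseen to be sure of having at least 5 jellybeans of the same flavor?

The worst case takes 4 jellybeans of each flavor without reaching 5 of any: 5 × 4 = 20.
The next jellybean must bring some flavor to 5, so 20 + 1 = 21.

21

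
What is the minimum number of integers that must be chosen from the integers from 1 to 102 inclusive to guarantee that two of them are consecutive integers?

Partition {1, …, 102} into 51 pairs: {1,2}, {3,4}, …, {101,102}.
Choosing 51 integers — say the 51 even numbers 2, 4, …, 102 — takes one from each pair and avoids the property.
Choosing 52 forces two into the same pair by pigeonhole, and those are consecutive. So 52.

52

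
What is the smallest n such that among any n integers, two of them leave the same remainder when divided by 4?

There are 4 residue classes modulo 4 acting as pigeonholes.
With 4 integers we could place one in each, avoiding any repeat.
One more forces some class to hold 2, so 4 + 1 = 5.

5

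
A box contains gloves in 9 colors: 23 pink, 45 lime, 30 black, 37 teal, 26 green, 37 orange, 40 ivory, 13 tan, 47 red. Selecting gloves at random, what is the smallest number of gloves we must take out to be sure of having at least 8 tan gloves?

The worst case draws every non-tan glove first: 23 + 45 + 30 + 37 + 26 + 37 + 40 + 47 = 285.
The next 8 draws are then forced to be tan, giving 285 + 8 = 293.

293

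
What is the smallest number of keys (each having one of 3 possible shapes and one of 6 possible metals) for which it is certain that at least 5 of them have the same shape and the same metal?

73

There are 3 × 6 = 18 (shape, metal) combinations acting as pigeonholes.
With 18 × 4 = 72 keys we could place exactly 4 in each, with no (shape, metal) pair reaching 5.
One more forces some (shape, metal) pair to hold 5, so 72 + 1 = 73.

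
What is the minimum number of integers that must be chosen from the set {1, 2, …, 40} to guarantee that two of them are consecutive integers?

Partition {1, …, 40} into 20 pairs: {1,2}, {3,4}, …, {39,40}.
Choosing 20 integers — say the 20 even numbers 2, 4, …, 40 — takes one from each pair and avoids the property.
Choosing 21 forces two into the same pair by pigeonhole, and those are consecutive. So 21.

21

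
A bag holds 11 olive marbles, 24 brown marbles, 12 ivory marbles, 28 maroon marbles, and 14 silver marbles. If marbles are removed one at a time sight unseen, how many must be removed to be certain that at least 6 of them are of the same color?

26

Treat the 5 colors as pigeonholes.
The worst case takes 5 marbles of each color without reaching 6 of any: 5 × 5 = 25.
The next marble must bring some color to 6, so 25 + 1 = 26.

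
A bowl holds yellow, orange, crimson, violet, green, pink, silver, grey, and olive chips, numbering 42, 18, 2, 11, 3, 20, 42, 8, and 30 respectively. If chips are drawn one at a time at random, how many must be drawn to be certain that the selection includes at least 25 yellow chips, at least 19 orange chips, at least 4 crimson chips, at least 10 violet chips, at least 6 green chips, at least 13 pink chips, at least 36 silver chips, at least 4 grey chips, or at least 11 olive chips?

117

The worst case stops just short of every target: 24 yellow, 18 orange, all 2 crimson, 9 violet, all 3 green, 12 pink, 35 silver, 3 grey, 10 olive — 24 + 18 + 2 + 9 + 3 + 12 + 35 + 3 + 10 = 116 chips.
One more chip must push some color to its target, so 116 + 1 = 117.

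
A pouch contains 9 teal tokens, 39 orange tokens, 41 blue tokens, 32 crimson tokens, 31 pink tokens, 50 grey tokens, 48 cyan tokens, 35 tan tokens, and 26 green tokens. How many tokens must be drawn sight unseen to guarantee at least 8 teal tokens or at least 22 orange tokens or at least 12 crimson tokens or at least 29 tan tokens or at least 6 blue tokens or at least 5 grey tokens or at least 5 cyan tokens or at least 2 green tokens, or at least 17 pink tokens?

The worst case stops just short of every target: 7 teal, 21 orange, 5 blue, 11 crimson, 16 pink, 4 grey, 4 cyan, 28 tan, 1 green — 7 + 21 + 5 + 11 + 16 + 4 + 4 + 28 + 1 = 97 tokens.
One more token must push some color to its target, so 97 + 1 = 98.

98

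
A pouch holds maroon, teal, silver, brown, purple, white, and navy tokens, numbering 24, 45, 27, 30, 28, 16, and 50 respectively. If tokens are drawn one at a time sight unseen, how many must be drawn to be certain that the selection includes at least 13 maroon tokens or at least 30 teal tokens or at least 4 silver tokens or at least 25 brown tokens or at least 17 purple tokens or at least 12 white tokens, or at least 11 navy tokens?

106

The worst case stops just short of every target: 12 maroon, 29 teal, 3 silver, 24 brown, 16 purple, 11 white, 10 navy — 12 + 29 + 3 + 24 + 16 + 11 + 10 = 105 tokens.
One more token must push some color to its target, so 105 + 1 = 106.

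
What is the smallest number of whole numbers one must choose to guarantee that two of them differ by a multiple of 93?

Two integers differ by a multiple of 93 exactly when they share a remainder mod 93.
There are 93 residue classes mod 93, so 93 integers can all lie in distinct classes.
One more integer must repeat a residue, giving a difference divisible by 93. So n = 93 + 1 = 94.

94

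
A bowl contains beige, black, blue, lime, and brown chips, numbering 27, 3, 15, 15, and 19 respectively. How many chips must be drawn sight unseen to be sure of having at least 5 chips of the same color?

In the worst case we take at most 4 of each color, but all 3 black (fewer than 4), giving 4 + 3 + 4 + 4 + 4 = 19.
One more chip then forces some color to 5, so 19 + 1 = 20.

20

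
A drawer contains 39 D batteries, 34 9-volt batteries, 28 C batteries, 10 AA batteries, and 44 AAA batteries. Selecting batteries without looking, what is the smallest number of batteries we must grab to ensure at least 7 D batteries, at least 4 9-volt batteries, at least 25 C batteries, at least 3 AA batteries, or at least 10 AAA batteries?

The worst case stops just short of every target: 6 D, 3 9-volt, 24 C, 2 AA, 9 AAA — 6 + 3 + 24 + 2 + 9 = 44 batteries.
One more battery must push some type to its target, so 44 + 1 = 45.

45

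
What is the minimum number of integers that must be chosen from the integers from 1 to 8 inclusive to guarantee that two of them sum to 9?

Partition {1, …, 8} into 4 pairs: {1,8}, {2,7}, …, {4,5}.
Choosing 4 integers — say the integers 1 through 4 — takes one from each pair and avoids the property.
Choosing 5 forces two into the same pair by pigeonhole, and those sum to 9. So 5.

5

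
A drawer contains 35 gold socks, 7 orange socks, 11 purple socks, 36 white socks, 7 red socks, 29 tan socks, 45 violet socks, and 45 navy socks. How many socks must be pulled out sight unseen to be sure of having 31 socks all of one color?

175

In the worst case we take at most 30 of each color, but all 7 orange, all 11 purple, all 7 red, and all 29 tan (fewer than 30), giving 30 + 7 + 11 + 30 + 7 + 29 + 30 + 30 = 174.
One more sock then forces some color to 31, so 174 + 1 = 175.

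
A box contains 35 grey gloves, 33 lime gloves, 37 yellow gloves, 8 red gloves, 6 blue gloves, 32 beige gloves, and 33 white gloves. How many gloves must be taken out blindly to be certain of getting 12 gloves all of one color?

In the worst case we take at most 11 of each color, but all 8 red and all 6 blue (fewer than 11), giving 11 + 11 + 11 + 8 + 6 + 11 + 11 = 69.
One more glove then forces some color to 12, so 69 + 1 = 70.

70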